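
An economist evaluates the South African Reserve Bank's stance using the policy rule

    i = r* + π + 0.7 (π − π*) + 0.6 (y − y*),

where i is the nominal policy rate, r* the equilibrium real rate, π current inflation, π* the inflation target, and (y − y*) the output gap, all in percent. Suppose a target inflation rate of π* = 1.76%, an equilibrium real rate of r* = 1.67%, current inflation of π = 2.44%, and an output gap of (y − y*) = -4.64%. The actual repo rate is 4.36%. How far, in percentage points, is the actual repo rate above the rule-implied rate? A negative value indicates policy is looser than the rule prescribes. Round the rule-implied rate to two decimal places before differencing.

2.56 pp

i = 1.67 + 2.44 + 0.7 × (2.44 − 1.76) + 0.6 × (-4.64)
   = 1.67 + 2.44 + 0.476 − 2.784 = 1.80
Deviation = 4.36 − 1.80 = 2.56 pp.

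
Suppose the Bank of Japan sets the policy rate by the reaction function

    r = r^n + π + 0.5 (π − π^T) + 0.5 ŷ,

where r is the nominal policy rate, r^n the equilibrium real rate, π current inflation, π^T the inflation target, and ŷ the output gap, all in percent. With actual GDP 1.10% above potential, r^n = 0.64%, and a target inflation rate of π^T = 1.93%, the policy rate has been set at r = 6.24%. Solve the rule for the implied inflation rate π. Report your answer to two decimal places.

Output 1.10% above potential → ŷ = 1.10.
Collecting π: r = r^n + (1 + 0.5) π − 0.5 π^T + 0.5 ŷ
1.5 π = 6.24 − 0.64 + 0.5 × 1.93 − 0.5 × 1.10 = 6.015
π = 6.015 / 1.5 = 4.01

4.01%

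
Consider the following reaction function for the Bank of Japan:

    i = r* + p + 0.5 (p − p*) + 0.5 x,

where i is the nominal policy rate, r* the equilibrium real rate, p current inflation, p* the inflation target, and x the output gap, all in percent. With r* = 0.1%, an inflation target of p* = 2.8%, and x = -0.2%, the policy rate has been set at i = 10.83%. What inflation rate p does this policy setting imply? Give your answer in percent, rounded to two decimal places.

Collecting p: i = r* + (1 + 0.5) p − 0.5 p* + 0.5 x
1.5 p = 10.83 − 0.1 + 0.5 × 2.8 − 0.5 × (-0.2) = 12.23
p = 12.23 / 1.5 = 8.15

8.15%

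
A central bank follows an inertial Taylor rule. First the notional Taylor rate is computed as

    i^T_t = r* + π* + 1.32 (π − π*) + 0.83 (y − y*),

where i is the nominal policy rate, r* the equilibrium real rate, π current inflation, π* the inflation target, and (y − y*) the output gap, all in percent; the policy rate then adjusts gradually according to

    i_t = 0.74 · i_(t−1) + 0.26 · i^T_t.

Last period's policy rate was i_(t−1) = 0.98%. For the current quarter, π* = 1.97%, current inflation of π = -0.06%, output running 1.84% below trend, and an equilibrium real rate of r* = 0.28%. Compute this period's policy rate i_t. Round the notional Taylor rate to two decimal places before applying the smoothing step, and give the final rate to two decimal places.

Output 1.84% below potential → (y − y*) = -1.84.
i^T_t = 0.28 + 1.97 + 1.32 × (-0.06 − 1.97) + 0.83 × (-1.84)
   = 0.28 + 1.97 − 2.6796 − 1.5272 = -1.96
i_t = 0.74 × 0.98 + 0.26 × (-1.96) = 0.7252 − 0.5096 = 0.22

0.22%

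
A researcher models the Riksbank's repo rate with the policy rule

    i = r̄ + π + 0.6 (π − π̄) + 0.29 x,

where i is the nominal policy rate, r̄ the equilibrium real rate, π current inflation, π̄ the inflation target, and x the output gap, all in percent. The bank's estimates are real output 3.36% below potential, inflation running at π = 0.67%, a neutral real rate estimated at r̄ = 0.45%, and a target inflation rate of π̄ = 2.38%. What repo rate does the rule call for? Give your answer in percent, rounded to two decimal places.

Output 3.36% below potential → x = -3.36.
i = 0.45 + 0.67 + 0.6 × (0.67 − 2.38) + 0.29 × (-3.36)
   = 0.45 + 0.67 − 1.026 − 0.9744 = -0.88

-0.88%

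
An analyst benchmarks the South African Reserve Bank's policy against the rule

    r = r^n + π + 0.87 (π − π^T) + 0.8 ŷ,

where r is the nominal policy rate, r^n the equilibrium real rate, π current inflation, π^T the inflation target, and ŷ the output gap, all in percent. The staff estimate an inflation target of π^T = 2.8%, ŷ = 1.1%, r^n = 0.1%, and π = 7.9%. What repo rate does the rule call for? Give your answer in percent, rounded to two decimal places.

r = 0.1 + 7.9 + 0.87 × (7.9 − 2.8) + 0.8 × 1.1
   = 0.1 + 7.9 + 4.437 + 0.88 = 13.32

13.32%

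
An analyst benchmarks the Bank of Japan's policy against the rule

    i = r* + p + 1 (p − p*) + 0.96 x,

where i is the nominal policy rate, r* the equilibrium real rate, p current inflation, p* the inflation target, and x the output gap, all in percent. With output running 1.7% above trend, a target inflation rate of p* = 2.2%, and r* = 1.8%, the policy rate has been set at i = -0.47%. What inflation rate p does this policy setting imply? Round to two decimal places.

Output 1.7% above potential → x = 1.7.
Collecting p: i = r* + (1 + 1) p − 1 p* + 0.96 x
2 p = -0.47 − 1.8 + 1 × 2.2 − 0.96 × 1.7 = -1.702
p = -1.702 / 2 = -0.85

-0.85%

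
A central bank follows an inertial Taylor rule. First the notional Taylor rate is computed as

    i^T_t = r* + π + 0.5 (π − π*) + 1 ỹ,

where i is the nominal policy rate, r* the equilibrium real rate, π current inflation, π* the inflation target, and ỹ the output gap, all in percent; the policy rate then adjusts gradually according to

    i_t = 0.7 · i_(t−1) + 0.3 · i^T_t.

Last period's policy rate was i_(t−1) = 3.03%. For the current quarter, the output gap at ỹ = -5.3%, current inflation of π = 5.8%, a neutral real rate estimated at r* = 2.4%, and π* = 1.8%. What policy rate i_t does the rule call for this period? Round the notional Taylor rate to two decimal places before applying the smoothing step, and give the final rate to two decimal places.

i^T_t = 2.4 + 5.8 + 0.5 × (5.8 − 1.8) + 1 × (-5.3)
   = 2.4 + 5.8 + 2 − 5.3 = 4.90
i_t = 0.7 × 3.03 + 0.3 × 4.90 = 2.121 + 1.47 = 3.59

3.59%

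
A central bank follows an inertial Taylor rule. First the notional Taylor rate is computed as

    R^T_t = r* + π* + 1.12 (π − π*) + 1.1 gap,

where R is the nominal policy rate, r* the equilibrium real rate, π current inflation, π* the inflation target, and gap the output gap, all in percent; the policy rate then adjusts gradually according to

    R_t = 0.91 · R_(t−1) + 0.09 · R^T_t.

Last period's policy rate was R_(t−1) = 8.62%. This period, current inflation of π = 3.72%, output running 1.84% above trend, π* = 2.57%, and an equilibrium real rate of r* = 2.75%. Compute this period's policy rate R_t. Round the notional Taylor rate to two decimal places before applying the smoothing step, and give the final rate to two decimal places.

Output 1.84% above potential → gap = 1.84.
R^T_t = 2.75 + 2.57 + 1.12 × (3.72 − 2.57) + 1.1 × 1.84
   = 2.75 + 2.57 + 1.288 + 2.024 = 8.63
R_t = 0.91 × 8.62 + 0.09 × 8.63 = 7.8442 + 0.7767 = 8.62

8.62%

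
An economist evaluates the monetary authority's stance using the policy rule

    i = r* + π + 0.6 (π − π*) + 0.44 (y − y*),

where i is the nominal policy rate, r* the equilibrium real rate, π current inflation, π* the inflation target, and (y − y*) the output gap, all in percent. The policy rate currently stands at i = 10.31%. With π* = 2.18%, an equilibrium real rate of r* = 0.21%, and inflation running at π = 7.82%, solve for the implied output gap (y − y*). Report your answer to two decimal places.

0.44 (y − y*) = 10.31 − 0.21 − 7.82 − 0.6 × (7.82 − 2.18) = -1.104
(y − y*) = -1.104 / 0.44 = -2.51

-2.51%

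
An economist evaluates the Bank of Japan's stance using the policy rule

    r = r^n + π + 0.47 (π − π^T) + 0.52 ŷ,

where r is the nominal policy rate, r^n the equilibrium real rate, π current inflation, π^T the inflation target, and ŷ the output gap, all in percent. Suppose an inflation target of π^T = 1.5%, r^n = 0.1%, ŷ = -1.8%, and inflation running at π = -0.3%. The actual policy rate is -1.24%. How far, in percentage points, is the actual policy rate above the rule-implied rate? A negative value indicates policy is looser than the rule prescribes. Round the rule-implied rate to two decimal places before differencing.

0.74 pp

r = 0.1 + (-0.3) + 0.47 × (-0.3 − 1.5) + 0.52 × (-1.8)
   = 0.1 − 0.3 − 0.846 − 0.936 = -1.98
Deviation = -1.24 − (-1.98) = 0.74 pp.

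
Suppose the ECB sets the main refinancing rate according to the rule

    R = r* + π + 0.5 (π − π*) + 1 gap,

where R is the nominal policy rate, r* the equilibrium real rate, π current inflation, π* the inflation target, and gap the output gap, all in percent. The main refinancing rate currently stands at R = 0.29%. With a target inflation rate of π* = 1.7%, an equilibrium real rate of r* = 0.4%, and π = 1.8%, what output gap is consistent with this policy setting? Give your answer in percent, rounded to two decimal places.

1 gap = 0.29 − 0.4 − 1.8 − 0.5 × (1.8 − 1.7) = -1.96
gap = -1.96 / 1 = -1.96

-1.96%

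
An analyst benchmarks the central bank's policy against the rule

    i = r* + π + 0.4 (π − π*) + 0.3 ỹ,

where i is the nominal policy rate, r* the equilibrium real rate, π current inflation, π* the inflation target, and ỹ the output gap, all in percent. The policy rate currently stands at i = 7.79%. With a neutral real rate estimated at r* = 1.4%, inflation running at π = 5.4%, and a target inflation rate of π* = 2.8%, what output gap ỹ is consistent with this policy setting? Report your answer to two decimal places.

0.3 ỹ = 7.79 − 1.4 − 5.4 − 0.4 × (5.4 − 2.8) = -0.05
ỹ = -0.05 / 0.3 = -0.17

-0.17%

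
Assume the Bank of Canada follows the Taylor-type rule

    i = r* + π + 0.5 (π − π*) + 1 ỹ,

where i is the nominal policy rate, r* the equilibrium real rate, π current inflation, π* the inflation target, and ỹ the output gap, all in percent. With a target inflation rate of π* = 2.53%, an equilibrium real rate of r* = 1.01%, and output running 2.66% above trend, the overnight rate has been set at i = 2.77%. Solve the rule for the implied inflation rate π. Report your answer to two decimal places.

0.24%

Output 2.66% above potential → ỹ = 2.66.
Collecting π: i = r* + (1 + 0.5) π − 0.5 π* + 1 ỹ
1.5 π = 2.77 − 1.01 + 0.5 × 2.53 − 1 × 2.66 = 0.365
π = 0.365 / 1.5 = 0.24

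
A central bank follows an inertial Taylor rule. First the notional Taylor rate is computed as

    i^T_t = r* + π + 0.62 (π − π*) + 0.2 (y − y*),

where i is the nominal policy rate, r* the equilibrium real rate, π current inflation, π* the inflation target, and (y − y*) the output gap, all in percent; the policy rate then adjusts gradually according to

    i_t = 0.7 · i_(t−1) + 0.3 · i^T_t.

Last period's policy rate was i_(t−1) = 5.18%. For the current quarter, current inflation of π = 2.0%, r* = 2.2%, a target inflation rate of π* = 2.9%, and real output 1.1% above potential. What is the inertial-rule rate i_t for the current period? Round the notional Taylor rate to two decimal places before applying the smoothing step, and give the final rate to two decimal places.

4.78%

Output 1.1% above potential → (y − y*) = 1.1.
i^T_t = 2.2 + 2.0 + 0.62 × (2.0 − 2.9) + 0.2 × 1.1
   = 2.2 + 2 − 0.558 + 0.22 = 3.86
i_t = 0.7 × 5.18 + 0.3 × 3.86 = 3.626 + 1.158 = 4.78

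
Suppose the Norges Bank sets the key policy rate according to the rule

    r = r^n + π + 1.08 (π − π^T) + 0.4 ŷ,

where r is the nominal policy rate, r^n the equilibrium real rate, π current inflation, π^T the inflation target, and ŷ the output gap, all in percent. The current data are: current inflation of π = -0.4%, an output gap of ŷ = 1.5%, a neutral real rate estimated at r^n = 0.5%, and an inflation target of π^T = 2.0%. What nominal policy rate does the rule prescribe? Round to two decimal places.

r = 0.5 + (-0.4) + 1.08 × (-0.4 − 2.0) + 0.4 × 1.5
   = 0.5 − 0.4 − 2.592 + 0.6 = -1.89

-1.89%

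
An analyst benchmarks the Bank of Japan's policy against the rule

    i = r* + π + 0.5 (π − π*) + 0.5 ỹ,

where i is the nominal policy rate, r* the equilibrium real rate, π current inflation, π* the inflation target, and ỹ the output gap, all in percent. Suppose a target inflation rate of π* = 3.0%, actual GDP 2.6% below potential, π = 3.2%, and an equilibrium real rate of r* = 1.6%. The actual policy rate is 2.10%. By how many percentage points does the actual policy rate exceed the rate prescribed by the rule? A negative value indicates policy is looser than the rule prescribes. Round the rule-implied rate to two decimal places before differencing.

Output 2.6% below potential → ỹ = -2.6.
i = 1.6 + 3.2 + 0.5 × (3.2 − 3.0) + 0.5 × (-2.6)
   = 1.6 + 3.2 + 0.1 − 1.3 = 3.60
Deviation = 2.10 − 3.60 = -1.50 pp.

-1.50 pp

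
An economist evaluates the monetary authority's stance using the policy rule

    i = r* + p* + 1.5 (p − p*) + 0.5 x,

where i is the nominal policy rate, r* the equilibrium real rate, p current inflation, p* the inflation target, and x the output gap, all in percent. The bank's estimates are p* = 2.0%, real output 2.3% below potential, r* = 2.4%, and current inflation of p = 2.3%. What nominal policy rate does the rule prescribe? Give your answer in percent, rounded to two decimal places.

3.70%

Output 2.3% below potential → x = -2.3.
i = 2.4 + 2.0 + 1.5 × (2.3 − 2.0) + 0.5 × (-2.3)
   = 2.4 + 2 + 0.45 − 1.15 = 3.70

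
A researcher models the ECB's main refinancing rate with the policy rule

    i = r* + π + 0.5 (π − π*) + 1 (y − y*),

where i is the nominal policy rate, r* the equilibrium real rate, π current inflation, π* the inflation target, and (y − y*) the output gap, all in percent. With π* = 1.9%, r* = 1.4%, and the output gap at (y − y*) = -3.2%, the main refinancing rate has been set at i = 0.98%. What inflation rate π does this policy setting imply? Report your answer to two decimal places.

2.49%

Collecting π: i = r* + (1 + 0.5) π − 0.5 π* + 1 (y − y*)
1.5 π = 0.98 − 1.4 + 0.5 × 1.9 − 1 × (-3.2) = 3.73
π = 3.73 / 1.5 = 2.49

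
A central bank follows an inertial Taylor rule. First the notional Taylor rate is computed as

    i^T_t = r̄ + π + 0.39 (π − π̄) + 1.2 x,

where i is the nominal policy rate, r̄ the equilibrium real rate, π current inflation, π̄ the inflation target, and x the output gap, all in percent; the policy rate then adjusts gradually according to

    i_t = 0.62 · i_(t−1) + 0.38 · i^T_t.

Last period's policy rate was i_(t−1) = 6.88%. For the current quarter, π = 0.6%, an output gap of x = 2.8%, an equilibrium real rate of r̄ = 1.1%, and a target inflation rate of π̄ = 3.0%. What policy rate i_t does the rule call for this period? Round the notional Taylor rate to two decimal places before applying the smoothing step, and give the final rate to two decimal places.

i^T_t = 1.1 + 0.6 + 0.39 × (0.6 − 3.0) + 1.2 × 2.8
   = 1.1 + 0.6 − 0.936 + 3.36 = 4.12
i_t = 0.62 × 6.88 + 0.38 × 4.12 = 4.2656 + 1.5656 = 5.83

5.83%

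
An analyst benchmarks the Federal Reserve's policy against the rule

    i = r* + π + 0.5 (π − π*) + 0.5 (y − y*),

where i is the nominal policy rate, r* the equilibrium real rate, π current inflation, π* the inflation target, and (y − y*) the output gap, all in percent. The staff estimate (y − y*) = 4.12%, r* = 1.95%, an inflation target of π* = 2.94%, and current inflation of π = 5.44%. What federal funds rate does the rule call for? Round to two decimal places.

i = 1.95 + 5.44 + 0.5 × (5.44 − 2.94) + 0.5 × 4.12
   = 1.95 + 5.44 + 1.25 + 2.06 = 10.70

10.70%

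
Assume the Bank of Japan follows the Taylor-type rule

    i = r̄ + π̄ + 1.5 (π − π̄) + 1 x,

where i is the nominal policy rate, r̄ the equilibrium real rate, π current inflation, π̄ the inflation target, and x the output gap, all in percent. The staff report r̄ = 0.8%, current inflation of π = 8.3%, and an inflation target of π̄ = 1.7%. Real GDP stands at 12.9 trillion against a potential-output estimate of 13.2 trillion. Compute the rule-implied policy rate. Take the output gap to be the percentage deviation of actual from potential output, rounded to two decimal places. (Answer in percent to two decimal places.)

Output gap = 100 × (12.9 − 13.2) / 13.2 = -2.27%.
i = 0.80 + 1.70 + 1.5 × (8.30 − 1.70) + 1 × (-2.27)
   = 0.80 + 1.7 + 9.9 − 2.27 = 10.13

10.13%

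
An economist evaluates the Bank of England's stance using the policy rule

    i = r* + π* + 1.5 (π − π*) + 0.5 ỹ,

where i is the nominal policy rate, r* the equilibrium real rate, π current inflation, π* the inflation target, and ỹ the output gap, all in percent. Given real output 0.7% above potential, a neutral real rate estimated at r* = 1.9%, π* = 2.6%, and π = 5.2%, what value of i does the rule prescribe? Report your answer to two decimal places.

8.75%

Output 0.7% above potential → ỹ = 0.7.
i = 1.9 + 2.6 + 1.5 × (5.2 − 2.6) + 0.5 × 0.7
   = 1.9 + 2.6 + 3.9 + 0.35 = 8.75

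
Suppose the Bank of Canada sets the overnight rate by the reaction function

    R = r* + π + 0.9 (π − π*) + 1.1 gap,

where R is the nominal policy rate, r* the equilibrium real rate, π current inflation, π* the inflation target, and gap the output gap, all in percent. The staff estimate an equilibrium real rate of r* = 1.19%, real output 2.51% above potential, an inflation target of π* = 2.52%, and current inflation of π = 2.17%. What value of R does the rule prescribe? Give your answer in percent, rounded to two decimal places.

Output 2.51% above potential → gap = 2.51.
R = 1.19 + 2.17 + 0.9 × (2.17 − 2.52) + 1.1 × 2.51
   = 1.19 + 2.17 − 0.315 + 2.761 = 5.81

5.81%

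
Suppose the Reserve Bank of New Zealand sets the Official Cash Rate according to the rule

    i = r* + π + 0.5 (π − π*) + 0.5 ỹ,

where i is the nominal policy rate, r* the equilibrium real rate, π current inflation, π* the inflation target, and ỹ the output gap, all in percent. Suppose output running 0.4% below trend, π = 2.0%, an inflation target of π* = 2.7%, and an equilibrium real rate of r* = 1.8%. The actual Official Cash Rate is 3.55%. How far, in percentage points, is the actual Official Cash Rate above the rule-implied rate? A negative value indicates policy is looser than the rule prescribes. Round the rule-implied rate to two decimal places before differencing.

Output 0.4% below potential → ỹ = -0.4.
i = 1.8 + 2.0 + 0.5 × (2.0 − 2.7) + 0.5 × (-0.4)
   = 1.8 + 2 − 0.35 − 0.2 = 3.25
Deviation = 3.55 − 3.25 = 0.30 pp.

0.30 pp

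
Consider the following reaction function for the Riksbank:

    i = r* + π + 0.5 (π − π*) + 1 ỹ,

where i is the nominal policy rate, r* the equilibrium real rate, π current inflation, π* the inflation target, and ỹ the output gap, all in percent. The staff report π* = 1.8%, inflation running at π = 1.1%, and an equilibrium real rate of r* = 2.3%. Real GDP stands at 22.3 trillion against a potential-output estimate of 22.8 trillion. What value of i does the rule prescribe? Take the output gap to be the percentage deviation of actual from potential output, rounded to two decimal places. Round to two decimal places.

Output gap = 100 × (22.3 − 22.8) / 22.8 = -2.19%.
i = 2.30 + 1.10 + 0.5 × (1.10 − 1.80) + 1 × (-2.19)
   = 2.30 + 1.1 − 0.35 − 2.19 = 0.86

0.86%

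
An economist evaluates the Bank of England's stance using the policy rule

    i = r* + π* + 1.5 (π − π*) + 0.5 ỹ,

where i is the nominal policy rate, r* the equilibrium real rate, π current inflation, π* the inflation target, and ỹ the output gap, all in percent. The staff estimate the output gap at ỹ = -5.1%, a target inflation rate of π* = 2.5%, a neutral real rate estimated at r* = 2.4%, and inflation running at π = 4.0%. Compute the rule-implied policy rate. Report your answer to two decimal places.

4.60%

i = 2.4 + 2.5 + 1.5 × (4.0 − 2.5) + 0.5 × (-5.1)
   = 2.4 + 2.5 + 2.25 − 2.55 = 4.60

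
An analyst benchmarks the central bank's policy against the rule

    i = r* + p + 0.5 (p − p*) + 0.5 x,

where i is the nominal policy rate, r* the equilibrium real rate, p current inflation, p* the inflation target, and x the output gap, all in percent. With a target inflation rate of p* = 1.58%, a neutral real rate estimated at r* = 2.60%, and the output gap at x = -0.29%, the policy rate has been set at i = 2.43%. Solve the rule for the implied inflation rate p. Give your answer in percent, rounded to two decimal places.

Collecting p: i = r* + (1 + 0.5) p − 0.5 p* + 0.5 x
1.5 p = 2.43 − 2.60 + 0.5 × 1.58 − 0.5 × (-0.29) = 0.765
p = 0.765 / 1.5 = 0.51

0.51%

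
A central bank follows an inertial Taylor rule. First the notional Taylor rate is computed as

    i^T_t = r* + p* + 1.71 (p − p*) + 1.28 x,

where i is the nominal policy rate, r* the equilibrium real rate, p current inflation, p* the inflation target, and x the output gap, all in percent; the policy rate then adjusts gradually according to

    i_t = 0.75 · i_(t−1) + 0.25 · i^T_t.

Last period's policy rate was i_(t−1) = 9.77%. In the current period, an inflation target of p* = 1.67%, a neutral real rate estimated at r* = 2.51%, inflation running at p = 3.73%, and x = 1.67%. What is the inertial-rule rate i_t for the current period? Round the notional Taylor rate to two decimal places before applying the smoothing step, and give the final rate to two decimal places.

i^T_t = 2.51 + 1.67 + 1.71 × (3.73 − 1.67) + 1.28 × 1.67
   = 2.51 + 1.67 + 3.5226 + 2.1376 = 9.84
i_t = 0.75 × 9.77 + 0.25 × 9.84 = 7.3275 + 2.46 = 9.79

9.79%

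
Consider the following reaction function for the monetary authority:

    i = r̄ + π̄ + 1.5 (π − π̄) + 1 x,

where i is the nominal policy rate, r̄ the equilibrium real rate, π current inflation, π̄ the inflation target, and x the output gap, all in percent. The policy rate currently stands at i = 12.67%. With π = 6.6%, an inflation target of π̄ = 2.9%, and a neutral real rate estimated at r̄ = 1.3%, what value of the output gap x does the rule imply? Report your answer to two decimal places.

1 x = 12.67 − 1.3 − 2.9 − 1.5 × (6.6 − 2.9) = 2.92
x = 2.92 / 1 = 2.92

2.92%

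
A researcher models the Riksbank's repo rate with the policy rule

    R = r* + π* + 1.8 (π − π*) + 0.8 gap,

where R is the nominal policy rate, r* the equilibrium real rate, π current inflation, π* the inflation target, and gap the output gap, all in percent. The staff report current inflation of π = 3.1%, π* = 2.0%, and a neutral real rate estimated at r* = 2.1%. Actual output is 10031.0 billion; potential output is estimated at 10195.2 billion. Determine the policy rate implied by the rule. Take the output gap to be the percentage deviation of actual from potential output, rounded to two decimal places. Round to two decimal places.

Output gap = 100 × (10031.0 − 10195.2) / 10195.2 = -1.61%.
R = 2.10 + 2.00 + 1.8 × (3.10 − 2.00) + 0.8 × (-1.61)
   = 2.10 + 2 + 1.98 − 1.288 = 4.79

4.79%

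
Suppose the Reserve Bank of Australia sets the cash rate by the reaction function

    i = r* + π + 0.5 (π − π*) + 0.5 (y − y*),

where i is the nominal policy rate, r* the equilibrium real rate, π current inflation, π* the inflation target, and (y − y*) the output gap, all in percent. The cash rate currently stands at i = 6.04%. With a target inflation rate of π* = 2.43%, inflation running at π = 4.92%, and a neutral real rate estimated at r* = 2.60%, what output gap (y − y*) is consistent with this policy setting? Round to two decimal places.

-5.45%

0.5 (y − y*) = 6.04 − 2.60 − 4.92 − 0.5 × (4.92 − 2.43) = -2.725
(y − y*) = -2.725 / 0.5 = -5.45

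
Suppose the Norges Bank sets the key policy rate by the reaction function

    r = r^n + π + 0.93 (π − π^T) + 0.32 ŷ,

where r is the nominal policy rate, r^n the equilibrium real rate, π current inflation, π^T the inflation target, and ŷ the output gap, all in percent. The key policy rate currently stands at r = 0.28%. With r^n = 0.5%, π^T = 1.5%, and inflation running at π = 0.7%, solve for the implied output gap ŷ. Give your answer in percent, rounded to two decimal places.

-0.55%

0.32 ŷ = 0.28 − 0.5 − 0.7 − 0.93 × (0.7 − 1.5) = -0.176
ŷ = -0.176 / 0.32 = -0.55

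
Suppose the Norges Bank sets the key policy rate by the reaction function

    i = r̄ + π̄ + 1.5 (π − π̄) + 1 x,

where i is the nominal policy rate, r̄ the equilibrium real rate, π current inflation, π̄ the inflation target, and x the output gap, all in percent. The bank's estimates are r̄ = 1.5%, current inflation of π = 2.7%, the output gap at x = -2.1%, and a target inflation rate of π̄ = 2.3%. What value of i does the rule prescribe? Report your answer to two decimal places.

i = 1.5 + 2.3 + 1.5 × (2.7 − 2.3) + 1 × (-2.1)
   = 1.5 + 2.3 + 0.6 − 2.1 = 2.30

2.30%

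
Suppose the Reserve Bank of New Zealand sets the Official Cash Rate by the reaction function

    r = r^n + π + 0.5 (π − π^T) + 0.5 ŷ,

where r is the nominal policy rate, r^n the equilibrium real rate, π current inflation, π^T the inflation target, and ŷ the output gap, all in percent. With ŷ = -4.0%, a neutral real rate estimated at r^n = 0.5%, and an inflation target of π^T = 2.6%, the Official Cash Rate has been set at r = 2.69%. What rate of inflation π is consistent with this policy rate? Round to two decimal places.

3.66%

Collecting π: r = r^n + (1 + 0.5) π − 0.5 π^T + 0.5 ŷ
1.5 π = 2.69 − 0.5 + 0.5 × 2.6 − 0.5 × (-4.0) = 5.49
π = 5.49 / 1.5 = 3.66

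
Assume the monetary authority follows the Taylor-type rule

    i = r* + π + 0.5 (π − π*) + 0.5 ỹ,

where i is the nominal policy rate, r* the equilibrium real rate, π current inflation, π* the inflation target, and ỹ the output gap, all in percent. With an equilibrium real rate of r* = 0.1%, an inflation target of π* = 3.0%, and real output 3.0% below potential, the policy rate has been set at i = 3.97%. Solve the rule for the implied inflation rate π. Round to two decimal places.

Output 3.0% below potential → ỹ = -3.0.
Collecting π: i = r* + (1 + 0.5) π − 0.5 π* + 0.5 ỹ
1.5 π = 3.97 − 0.1 + 0.5 × 3.0 − 0.5 × (-3.0) = 6.87
π = 6.87 / 1.5 = 4.58

4.58%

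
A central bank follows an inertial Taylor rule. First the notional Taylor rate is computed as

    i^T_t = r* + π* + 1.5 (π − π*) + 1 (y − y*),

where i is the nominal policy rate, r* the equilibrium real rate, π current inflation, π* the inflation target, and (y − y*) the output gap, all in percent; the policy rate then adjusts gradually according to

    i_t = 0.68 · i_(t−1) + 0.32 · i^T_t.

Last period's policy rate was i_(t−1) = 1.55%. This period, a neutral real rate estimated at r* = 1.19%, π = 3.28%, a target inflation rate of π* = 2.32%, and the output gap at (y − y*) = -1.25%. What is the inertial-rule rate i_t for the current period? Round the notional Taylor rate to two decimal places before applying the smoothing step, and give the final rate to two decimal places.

i^T_t = 1.19 + 2.32 + 1.5 × (3.28 − 2.32) + 1 × (-1.25)
   = 1.19 + 2.32 + 1.44 − 1.25 = 3.70
i_t = 0.68 × 1.55 + 0.32 × 3.70 = 1.054 + 1.184 = 2.24

2.24%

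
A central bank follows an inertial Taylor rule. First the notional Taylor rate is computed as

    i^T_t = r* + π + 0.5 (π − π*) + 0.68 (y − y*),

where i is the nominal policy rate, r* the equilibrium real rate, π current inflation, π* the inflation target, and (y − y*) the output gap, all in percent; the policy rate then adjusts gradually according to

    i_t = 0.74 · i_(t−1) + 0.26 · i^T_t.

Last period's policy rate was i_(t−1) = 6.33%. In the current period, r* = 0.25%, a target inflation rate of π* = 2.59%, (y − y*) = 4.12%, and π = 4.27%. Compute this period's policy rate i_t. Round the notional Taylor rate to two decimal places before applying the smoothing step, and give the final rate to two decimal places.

6.81%

i^T_t = 0.25 + 4.27 + 0.5 × (4.27 − 2.59) + 0.68 × 4.12
   = 0.25 + 4.27 + 0.84 + 2.8016 = 8.16
i_t = 0.74 × 6.33 + 0.26 × 8.16 = 4.6842 + 2.1216 = 6.81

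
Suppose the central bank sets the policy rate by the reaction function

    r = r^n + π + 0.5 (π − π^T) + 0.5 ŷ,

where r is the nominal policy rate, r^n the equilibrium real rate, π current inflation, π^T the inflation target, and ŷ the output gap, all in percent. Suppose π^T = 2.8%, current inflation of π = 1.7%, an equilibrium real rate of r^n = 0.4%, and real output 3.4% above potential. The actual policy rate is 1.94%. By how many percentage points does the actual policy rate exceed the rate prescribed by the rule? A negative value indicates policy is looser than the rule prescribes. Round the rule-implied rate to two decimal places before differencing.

-1.31 pp

Output 3.4% above potential → ŷ = 3.4.
r = 0.4 + 1.7 + 0.5 × (1.7 − 2.8) + 0.5 × 3.4
   = 0.4 + 1.7 − 0.55 + 1.7 = 3.25
Deviation = 1.94 − 3.25 = -1.31 pp.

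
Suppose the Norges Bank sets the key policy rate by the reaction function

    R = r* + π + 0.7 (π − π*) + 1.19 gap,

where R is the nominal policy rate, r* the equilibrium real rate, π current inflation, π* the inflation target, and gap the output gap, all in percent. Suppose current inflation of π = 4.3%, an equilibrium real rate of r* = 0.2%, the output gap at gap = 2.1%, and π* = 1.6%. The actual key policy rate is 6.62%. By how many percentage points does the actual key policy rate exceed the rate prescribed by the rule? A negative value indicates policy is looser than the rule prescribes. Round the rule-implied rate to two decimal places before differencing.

R = 0.2 + 4.3 + 0.7 × (4.3 − 1.6) + 1.19 × 2.1
   = 0.2 + 4.3 + 1.89 + 2.499 = 8.89
Deviation = 6.62 − 8.89 = -2.27 pp.

-2.27 pp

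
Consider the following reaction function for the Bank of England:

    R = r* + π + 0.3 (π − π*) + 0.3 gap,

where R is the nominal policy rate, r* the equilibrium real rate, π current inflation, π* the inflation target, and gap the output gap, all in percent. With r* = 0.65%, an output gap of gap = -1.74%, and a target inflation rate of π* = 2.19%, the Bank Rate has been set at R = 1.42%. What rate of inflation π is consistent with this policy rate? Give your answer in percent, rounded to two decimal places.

1.50%

Collecting π: R = r* + (1 + 0.3) π − 0.3 π* + 0.3 gap
1.3 π = 1.42 − 0.65 + 0.3 × 2.19 − 0.3 × (-1.74) = 1.949
π = 1.949 / 1.3 = 1.50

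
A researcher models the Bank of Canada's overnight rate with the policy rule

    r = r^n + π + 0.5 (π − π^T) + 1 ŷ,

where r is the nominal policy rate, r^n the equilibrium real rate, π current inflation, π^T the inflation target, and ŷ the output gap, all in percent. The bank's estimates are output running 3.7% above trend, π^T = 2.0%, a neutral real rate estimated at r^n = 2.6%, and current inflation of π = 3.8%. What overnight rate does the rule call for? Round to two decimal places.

11.00%

Output 3.7% above potential → ŷ = 3.7.
r = 2.6 + 3.8 + 0.5 × (3.8 − 2.0) + 1 × 3.7
   = 2.6 + 3.8 + 0.9 + 3.7 = 11.00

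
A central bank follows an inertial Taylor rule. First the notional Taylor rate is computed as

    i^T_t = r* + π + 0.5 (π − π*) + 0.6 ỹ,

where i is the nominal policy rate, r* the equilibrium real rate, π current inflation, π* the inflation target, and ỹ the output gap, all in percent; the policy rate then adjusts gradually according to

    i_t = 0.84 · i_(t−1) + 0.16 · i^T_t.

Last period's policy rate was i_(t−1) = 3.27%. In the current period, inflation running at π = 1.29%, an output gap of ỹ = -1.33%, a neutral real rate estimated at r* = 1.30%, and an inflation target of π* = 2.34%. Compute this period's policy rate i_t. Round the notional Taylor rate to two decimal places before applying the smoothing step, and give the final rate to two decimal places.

i^T_t = 1.30 + 1.29 + 0.5 × (1.29 − 2.34) + 0.6 × (-1.33)
   = 1.30 + 1.29 − 0.525 − 0.798 = 1.27
i_t = 0.84 × 3.27 + 0.16 × 1.27 = 2.7468 + 0.2032 = 2.95

2.95%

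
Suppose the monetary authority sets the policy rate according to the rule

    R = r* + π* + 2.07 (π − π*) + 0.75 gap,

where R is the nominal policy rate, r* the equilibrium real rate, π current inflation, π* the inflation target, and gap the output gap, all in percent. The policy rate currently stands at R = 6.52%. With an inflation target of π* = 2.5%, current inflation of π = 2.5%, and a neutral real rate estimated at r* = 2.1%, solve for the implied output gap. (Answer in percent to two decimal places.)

2.56%

0.75 gap = 6.52 − 2.1 − 2.5 − 2.07 × (2.5 − 2.5) = 1.92
gap = 1.92 / 0.75 = 2.56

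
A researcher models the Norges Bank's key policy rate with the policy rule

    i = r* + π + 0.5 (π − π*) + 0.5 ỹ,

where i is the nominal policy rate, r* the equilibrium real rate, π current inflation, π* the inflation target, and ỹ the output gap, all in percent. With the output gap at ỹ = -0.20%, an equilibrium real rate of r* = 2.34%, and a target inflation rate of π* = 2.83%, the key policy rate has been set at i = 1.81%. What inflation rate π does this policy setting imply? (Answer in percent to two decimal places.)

Collecting π: i = r* + (1 + 0.5) π − 0.5 π* + 0.5 ỹ
1.5 π = 1.81 − 2.34 + 0.5 × 2.83 − 0.5 × (-0.20) = 0.985
π = 0.985 / 1.5 = 0.66

0.66%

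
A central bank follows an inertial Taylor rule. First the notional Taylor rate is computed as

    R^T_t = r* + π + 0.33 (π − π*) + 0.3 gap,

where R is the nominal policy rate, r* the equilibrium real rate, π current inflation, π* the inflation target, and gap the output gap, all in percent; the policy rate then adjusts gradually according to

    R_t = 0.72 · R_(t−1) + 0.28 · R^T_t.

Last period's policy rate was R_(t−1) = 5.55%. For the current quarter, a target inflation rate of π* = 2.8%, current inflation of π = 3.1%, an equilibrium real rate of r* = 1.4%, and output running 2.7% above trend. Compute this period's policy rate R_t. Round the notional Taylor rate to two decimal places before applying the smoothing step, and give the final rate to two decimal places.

Output 2.7% above potential → gap = 2.7.
R^T_t = 1.4 + 3.1 + 0.33 × (3.1 − 2.8) + 0.3 × 2.7
   = 1.4 + 3.1 + 0.099 + 0.81 = 5.41
R_t = 0.72 × 5.55 + 0.28 × 5.41 = 3.996 + 1.5148 = 5.51

5.51%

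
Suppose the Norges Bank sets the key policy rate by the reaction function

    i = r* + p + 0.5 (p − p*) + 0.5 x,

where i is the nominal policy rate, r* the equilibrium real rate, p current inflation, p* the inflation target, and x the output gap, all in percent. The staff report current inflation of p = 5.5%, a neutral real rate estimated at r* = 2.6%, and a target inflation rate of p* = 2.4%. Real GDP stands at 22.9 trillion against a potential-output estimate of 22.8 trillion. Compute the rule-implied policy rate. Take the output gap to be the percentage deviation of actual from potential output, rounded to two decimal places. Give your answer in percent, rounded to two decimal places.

Output gap = 100 × (22.9 − 22.8) / 22.8 = 0.44%.
i = 2.60 + 5.50 + 0.5 × (5.50 − 2.40) + 0.5 × 0.44
   = 2.60 + 5.5 + 1.55 + 0.22 = 9.87

9.87%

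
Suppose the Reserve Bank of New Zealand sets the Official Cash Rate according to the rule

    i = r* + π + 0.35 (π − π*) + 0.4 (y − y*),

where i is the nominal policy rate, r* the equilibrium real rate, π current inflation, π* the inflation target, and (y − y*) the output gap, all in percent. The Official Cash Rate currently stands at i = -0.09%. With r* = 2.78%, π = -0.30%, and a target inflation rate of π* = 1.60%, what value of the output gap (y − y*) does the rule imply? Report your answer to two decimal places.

-4.76%

0.4 (y − y*) = -0.09 − 2.78 − (-0.30) − 0.35 × ((-0.30) − 1.60) = -1.905
(y − y*) = -1.905 / 0.4 = -4.76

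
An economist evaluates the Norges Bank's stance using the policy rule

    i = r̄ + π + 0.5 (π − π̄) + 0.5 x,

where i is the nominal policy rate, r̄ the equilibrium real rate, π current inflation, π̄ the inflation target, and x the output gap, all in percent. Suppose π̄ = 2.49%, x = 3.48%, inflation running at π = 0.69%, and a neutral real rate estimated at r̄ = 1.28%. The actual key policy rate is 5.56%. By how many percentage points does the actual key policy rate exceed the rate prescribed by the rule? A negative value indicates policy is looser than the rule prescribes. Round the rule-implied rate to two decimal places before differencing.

i = 1.28 + 0.69 + 0.5 × (0.69 − 2.49) + 0.5 × 3.48
   = 1.28 + 0.69 − 0.9 + 1.74 = 2.81
Deviation = 5.56 − 2.81 = 2.75 pp.

2.75 pp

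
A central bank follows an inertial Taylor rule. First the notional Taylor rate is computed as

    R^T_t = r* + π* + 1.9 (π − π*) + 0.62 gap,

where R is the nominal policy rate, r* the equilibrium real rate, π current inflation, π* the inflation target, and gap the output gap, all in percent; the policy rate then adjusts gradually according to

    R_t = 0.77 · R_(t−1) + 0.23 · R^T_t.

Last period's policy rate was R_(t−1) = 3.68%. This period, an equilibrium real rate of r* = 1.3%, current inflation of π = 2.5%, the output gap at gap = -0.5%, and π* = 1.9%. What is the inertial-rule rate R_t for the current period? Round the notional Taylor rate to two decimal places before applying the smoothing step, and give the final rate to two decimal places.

3.76%

R^T_t = 1.3 + 1.9 + 1.9 × (2.5 − 1.9) + 0.62 × (-0.5)
   = 1.3 + 1.9 + 1.14 − 0.31 = 4.03
R_t = 0.77 × 3.68 + 0.23 × 4.03 = 2.8336 + 0.9269 = 3.76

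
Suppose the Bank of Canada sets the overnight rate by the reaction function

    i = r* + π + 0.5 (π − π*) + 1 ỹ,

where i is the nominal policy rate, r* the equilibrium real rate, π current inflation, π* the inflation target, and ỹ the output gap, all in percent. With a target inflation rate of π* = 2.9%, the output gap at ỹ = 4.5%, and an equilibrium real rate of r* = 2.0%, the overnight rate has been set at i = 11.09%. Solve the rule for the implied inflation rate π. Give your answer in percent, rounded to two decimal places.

Collecting π: i = r* + (1 + 0.5) π − 0.5 π* + 1 ỹ
1.5 π = 11.09 − 2.0 + 0.5 × 2.9 − 1 × 4.5 = 6.04
π = 6.04 / 1.5 = 4.03

4.03%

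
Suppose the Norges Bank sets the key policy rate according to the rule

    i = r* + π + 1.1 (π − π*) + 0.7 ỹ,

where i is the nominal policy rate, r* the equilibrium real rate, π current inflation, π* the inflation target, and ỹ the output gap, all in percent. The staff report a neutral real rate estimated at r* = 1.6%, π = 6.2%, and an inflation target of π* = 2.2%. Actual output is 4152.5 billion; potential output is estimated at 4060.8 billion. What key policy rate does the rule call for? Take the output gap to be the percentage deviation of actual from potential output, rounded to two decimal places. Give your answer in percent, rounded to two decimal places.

Output gap = 100 × (4152.5 − 4060.8) / 4060.8 = 2.26%.
i = 1.60 + 6.20 + 1.1 × (6.20 − 2.20) + 0.7 × 2.26
   = 1.60 + 6.2 + 4.4 + 1.582 = 13.78

13.78%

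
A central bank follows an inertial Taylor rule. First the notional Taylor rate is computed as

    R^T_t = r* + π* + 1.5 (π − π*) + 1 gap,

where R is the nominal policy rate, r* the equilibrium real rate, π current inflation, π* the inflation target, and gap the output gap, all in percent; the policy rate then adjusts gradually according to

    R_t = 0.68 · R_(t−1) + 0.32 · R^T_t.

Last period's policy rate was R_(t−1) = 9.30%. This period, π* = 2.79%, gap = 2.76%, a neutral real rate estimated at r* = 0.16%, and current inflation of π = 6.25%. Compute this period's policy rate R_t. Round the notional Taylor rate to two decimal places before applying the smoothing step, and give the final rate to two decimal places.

R^T_t = 0.16 + 2.79 + 1.5 × (6.25 − 2.79) + 1 × 2.76
   = 0.16 + 2.79 + 5.19 + 2.76 = 10.90
R_t = 0.68 × 9.30 + 0.32 × 10.90 = 6.324 + 3.488 = 9.81

9.81%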